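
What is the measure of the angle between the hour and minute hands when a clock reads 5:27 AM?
Hour hand position: 5 x 30 + 27 x 0.5 = 163.5 degrees
Minute hand position: 27 x 6 = 162 degrees
Difference: |163.5 - 162| = 1.5 degrees
The angle between the hands is 1.5 degrees

Final answer: 1.5 degrees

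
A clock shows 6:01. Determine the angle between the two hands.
Hour hand position: 6 x 30 + 1 x 0.5 = 180.5 degrees
Minute hand position: 1 x 6 = 6 degrees
Difference: |180.5 - 6| = 174.5 degrees
The angle between the hands is 174.5 degrees

Final answer: 174.5 degrees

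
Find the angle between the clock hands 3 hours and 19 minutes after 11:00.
First find the time 3 hours and 19 minutes after 11:00.
Total minutes: 11 x 60 + 0 + 3 x 60 + 19 = 859.
859 mod 720 = 139 minutes = 2:19.
Now compute the angle at 2:19:
Hour hand: 2 x 30 + 19 x 0.5 = 69.5 degrees
Minute hand: 19 x 6 = 114 degrees
Difference: |69.5 - 114| = 44.5 degrees
The angle is 44.5 degrees

Final answer: 44.5 degrees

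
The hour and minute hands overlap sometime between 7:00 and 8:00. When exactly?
The minute hand gains 5.5 degrees per minute on the hour hand.
At 7:00, the hour hand is at 210 degrees and the minute hand is at 0 degrees.
The gap is 210 degrees. Time to close: 210/5.5 = 60 x 7/11 = 38.18 minutes.
The hands overlap at 38.18 minutes past 7:00.

Final answer: 38.18 minutes past 7:00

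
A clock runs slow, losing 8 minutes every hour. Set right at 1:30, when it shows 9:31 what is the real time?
For every 60 true minutes, the faulty clock advances 52 minutes, so 1 faulty-clock minute corresponds to 60/52 true minutes.
From 1:30 to 9:31 on the faulty dial is 481 minutes.
True elapsed: 481 x 60/52 = 555 minutes = 9 hours and 15 minutes.
True time: 1:30 + 9 hours and 15 minutes = 10:45.

Final answer: 10:45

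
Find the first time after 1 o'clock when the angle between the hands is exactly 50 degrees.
At t minutes past 1:00, the hour hand is at 30 x 1 + 0.5t degrees and the minute hand is at 6t degrees.
The smaller angle between them is 50 degrees when |30H - 5.5t| = 50 or |30H - 5.5t| = 310.
With H = 1, solve 30 x 1 - 5.5t = +/- target for each target:
  t = (30 x 1 - 50) / 5.5 = -3.64 (outside (0, 60))
  t = (30 x 1 + 50) / 5.5 = 14.55
  t = (30 x 1 - 310) / 5.5 = -50.91 (outside (0, 60))
  t = (30 x 1 + 310) / 5.5 = 61.82 (outside (0, 60))
Valid solutions in (0, 60): {14.55} minutes.
The first occurrence is t = 14.55 minutes.
The hands form a 50-degree angle at 14.55 minutes past 1:00.

Final answer: 14.55 minutes past 1:00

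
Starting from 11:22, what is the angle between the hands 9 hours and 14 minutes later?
First find the time 9 hours and 14 minutes after 11:22.
Total minutes: 11 x 60 + 22 + 9 x 60 + 14 = 1236.
1236 mod 720 = 516 minutes = 8:36.
Now compute the angle at 8:36:
Hour hand: 8 x 30 + 36 x 0.5 = 258 degrees
Minute hand: 36 x 6 = 216 degrees
Difference: |258 - 216| = 42 degrees
The angle is 42 degrees

Final answer: 42 degrees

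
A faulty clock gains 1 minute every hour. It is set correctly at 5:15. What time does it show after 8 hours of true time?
For every 60 true minutes, the faulty clock advances 60 + 1 = 61 minutes.
True elapsed: 8 hours = 480 minutes.
Faulty clock advances: 480 x 61/60 = 488 minutes (drift: 8 minutes ahead).
Shown time: 5:15 + 488 minutes = 1:23.

Final answer: 1:23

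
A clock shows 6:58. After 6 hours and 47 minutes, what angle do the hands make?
First find the time 6 hours and 47 minutes after 6:58.
Total minutes: 6 x 60 + 58 + 6 x 60 + 47 = 825.
825 mod 720 = 105 minutes = 1:45.
Now compute the angle at 1:45:
Hour hand: 1 x 30 + 45 x 0.5 = 52.5 degrees
Minute hand: 45 x 6 = 270 degrees
Difference: |52.5 - 270| = 217.5 degrees
Smaller angle: 360 - 217.5 = 142.5 degrees

Final answer: 142.5 degrees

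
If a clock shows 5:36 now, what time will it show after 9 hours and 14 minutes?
Starting time: 5:36
Adding 14 minutes to 36 minutes: 36 + 14 = 50 minutes
Adding 9 hours: 5 + 9 = 14 - 12 = 2
Final time: 2:50

Final answer: 2:50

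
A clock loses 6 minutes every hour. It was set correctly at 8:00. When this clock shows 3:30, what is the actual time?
For every 60 true minutes, the faulty clock advances 54 minutes, so 1 faulty-clock minute corresponds to 60/54 true minutes.
From 8:00 to 3:30 on the faulty dial is 450 minutes.
True elapsed: 450 x 60/54 = 500 minutes = 8 hours and 20 minutes.
True time: 8:00 + 8 hours and 20 minutes = 4:20.

Final answer: 4:20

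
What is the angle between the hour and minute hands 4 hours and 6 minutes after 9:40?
First find the time 4 hours and 6 minutes after 9:40.
Total minutes: 9 x 60 + 40 + 4 x 60 + 6 = 826.
826 mod 720 = 106 minutes = 1:46.
Now compute the angle at 1:46:
Hour hand: 1 x 30 + 46 x 0.5 = 53 degrees
Minute hand: 46 x 6 = 276 degrees
Difference: |53 - 276| = 223 degrees
Smaller angle: 360 - 223 = 137 degrees

Final answer: 137 degrees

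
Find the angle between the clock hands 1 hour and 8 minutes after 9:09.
First find the time 1 hour and 8 minutes after 9:09.
Total minutes: 9 x 60 + 9 + 1 x 60 + 8 = 617.
617 mod 720 = 617 minutes = 10:17.
Now compute the angle at 10:17:
Hour hand: 10 x 30 + 17 x 0.5 = 308.5 degrees
Minute hand: 17 x 6 = 102 degrees
Difference: |308.5 - 102| = 206.5 degrees
Smaller angle: 360 - 206.5 = 153.5 degrees

Final answer: 153.5 degrees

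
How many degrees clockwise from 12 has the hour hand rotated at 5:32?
The hour hand moves 30 degrees per hour and 0.5 degrees per minute.
At 5:32: (5) x 30 + 32 x 0.5 = 150 + 16 = 166 degrees

Final answer: 166 degrees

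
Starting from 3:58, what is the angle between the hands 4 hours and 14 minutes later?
First find the time 4 hours and 14 minutes after 3:58.
Total minutes: 3 x 60 + 58 + 4 x 60 + 14 = 492.
492 mod 720 = 492 minutes = 8:12.
Now compute the angle at 8:12:
Hour hand: 8 x 30 + 12 x 0.5 = 246 degrees
Minute hand: 12 x 6 = 72 degrees
Difference: |246 - 72| = 174 degrees
The angle is 174 degrees

Final answer: 174 degrees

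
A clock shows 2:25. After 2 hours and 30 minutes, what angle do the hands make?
First find the time 2 hours and 30 minutes after 2:25.
Total minutes: 2 x 60 + 25 + 2 x 60 + 30 = 295.
295 mod 720 = 295 minutes = 4:55.
Now compute the angle at 4:55:
Hour hand: 4 x 30 + 55 x 0.5 = 147.5 degrees
Minute hand: 55 x 6 = 330 degrees
Difference: |147.5 - 330| = 182.5 degrees
Smaller angle: 360 - 182.5 = 177.5 degrees

Final answer: 177.5 degrees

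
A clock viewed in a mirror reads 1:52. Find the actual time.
Reflection across the vertical (12-6) axis maps a hand at angle A degrees to (360 - A) degrees, which sends a reading of T minutes past 12:00 to (720 - T) minutes past 12:00.
Mirror reads 1:52 = 112 minutes past 12:00.
Actual time: (720 - 112) mod 720 = 608 minutes = 10:08.

Final answer: 10:08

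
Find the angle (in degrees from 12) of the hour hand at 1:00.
The hour hand moves 30 degrees per hour and 0.5 degrees per minute.
At 1:00: (1) x 30 + 0 x 0.5 = 30 + 0 = 30 degrees

Final answer: 30 degrees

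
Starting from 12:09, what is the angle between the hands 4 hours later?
First find the time 4 hours after 12:09.
Total minutes: 12 x 60 + 9 + 4 x 60 + 0 = 969.
969 mod 720 = 249 minutes = 4:09.
Now compute the angle at 4:09:
Hour hand: 4 x 30 + 9 x 0.5 = 124.5 degrees
Minute hand: 9 x 6 = 54 degrees
Difference: |124.5 - 54| = 70.5 degrees
The angle is 70.5 degrees

Final answer: 70.5 degrees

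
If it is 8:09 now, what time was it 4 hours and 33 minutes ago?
Starting time: 8:09 = 489 total minutes past 12:00
Subtracting: 4 hours and 33 minutes = 273 minutes
489 - 273 = 216 minutes
= 3 hours and 36 minutes past 12:00 = 3:36

Final answer: 3:36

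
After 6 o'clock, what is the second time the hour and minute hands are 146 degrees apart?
At t minutes past 6:00, the hour hand is at 30 x 6 + 0.5t degrees and the minute hand is at 6t degrees.
The smaller angle between them is 146 degrees when |30H - 5.5t| = 146 or |30H - 5.5t| = 214.
With H = 6, solve 30 x 6 - 5.5t = +/- target for each target:
  t = (30 x 6 - 146) / 5.5 = 6.18
  t = (30 x 6 + 146) / 5.5 = 59.27
  t = (30 x 6 - 214) / 5.5 = -6.18 (outside (0, 60))
  t = (30 x 6 + 214) / 5.5 = 71.64 (outside (0, 60))
Valid solutions in (0, 60): {6.18, 59.27} minutes.
The second occurrence is t = 59.27 minutes.
The hands form a 146-degree angle at 59.27 minutes past 6:00.

Final answer: 59.27 minutes past 6:00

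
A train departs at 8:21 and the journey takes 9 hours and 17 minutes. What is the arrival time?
Starting time: 8:21
Adding 17 minutes to 21 minutes: 21 + 17 = 38 minutes
Adding 9 hours: 8 + 9 = 17 - 12 = 5
Final time: 5:38

Final answer: 5:38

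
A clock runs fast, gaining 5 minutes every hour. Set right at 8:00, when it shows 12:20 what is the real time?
For every 60 true minutes, the faulty clock advances 65 minutes, so 1 faulty-clock minute corresponds to 60/65 true minutes.
From 8:00 to 12:20 on the faulty dial is 260 minutes.
True elapsed: 260 x 60/65 = 240 minutes = 4 hours.
True time: 8:00 + 4 hours = 12:00.

Final answer: 12:00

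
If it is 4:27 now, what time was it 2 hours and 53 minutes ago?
Starting time: 4:27 = 267 total minutes past 12:00
Subtracting: 2 hours and 53 minutes = 173 minutes
267 - 173 = 94 minutes
= 1 hour and 34 minutes past 12:00 = 1:34

Final answer: 1:34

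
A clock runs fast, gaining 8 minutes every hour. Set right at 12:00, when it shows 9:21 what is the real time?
For every 60 true minutes, the faulty clock advances 68 minutes, so 1 faulty-clock minute corresponds to 60/68 true minutes.
From 12:00 to 9:21 on the faulty dial is 561 minutes.
True elapsed: 561 x 60/68 = 495 minutes = 8 hours and 15 minutes.
True time: 12:00 + 8 hours and 15 minutes = 8:15.

Final answer: 8:15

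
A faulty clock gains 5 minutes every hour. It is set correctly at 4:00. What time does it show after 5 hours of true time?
For every 60 true minutes, the faulty clock advances 60 + 5 = 65 minutes.
True elapsed: 5 hours = 300 minutes.
Faulty clock advances: 300 x 65/60 = 325 minutes (drift: 25 minutes ahead).
Shown time: 4:00 + 325 minutes = 9:25.

Final answer: 9:25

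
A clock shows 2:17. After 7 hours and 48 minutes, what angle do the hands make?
First find the time 7 hours and 48 minutes after 2:17.
Total minutes: 2 x 60 + 17 + 7 x 60 + 48 = 605.
605 mod 720 = 605 minutes = 10:05.
Now compute the angle at 10:05:
Hour hand: 10 x 30 + 5 x 0.5 = 302.5 degrees
Minute hand: 5 x 6 = 30 degrees
Difference: |302.5 - 30| = 272.5 degrees
Smaller angle: 360 - 272.5 = 87.5 degrees

Final answer: 87.5 degrees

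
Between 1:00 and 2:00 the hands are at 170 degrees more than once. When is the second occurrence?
At t minutes past 1:00, the hour hand is at 30 x 1 + 0.5t degrees and the minute hand is at 6t degrees.
The smaller angle between them is 170 degrees when |30H - 5.5t| = 170 or |30H - 5.5t| = 190.
With H = 1, solve 30 x 1 - 5.5t = +/- target for each target:
  t = (30 x 1 - 170) / 5.5 = -25.45 (outside (0, 60))
  t = (30 x 1 + 170) / 5.5 = 36.36
  t = (30 x 1 - 190) / 5.5 = -29.09 (outside (0, 60))
  t = (30 x 1 + 190) / 5.5 = 40
Valid solutions in (0, 60): {36.36, 40} minutes.
The second occurrence is t = 40 minutes.
The hands form a 170-degree angle at 40 minutes past 1:00.

Final answer: 40 minutes past 1:00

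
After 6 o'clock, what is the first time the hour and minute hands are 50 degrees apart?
At t minutes past 6:00, the hour hand is at 30 x 6 + 0.5t degrees and the minute hand is at 6t degrees.
The smaller angle between them is 50 degrees when |30H - 5.5t| = 50 or |30H - 5.5t| = 310.
With H = 6, solve 30 x 6 - 5.5t = +/- target for each target:
  t = (30 x 6 - 50) / 5.5 = 23.64
  t = (30 x 6 + 50) / 5.5 = 41.82
  t = (30 x 6 - 310) / 5.5 = -23.64 (outside (0, 60))
  t = (30 x 6 + 310) / 5.5 = 89.09 (outside (0, 60))
Valid solutions in (0, 60): {23.64, 41.82} minutes.
The first occurrence is t = 23.64 minutes.
The hands form a 50-degree angle at 23.64 minutes past 6:00.

Final answer: 23.64 minutes past 6:00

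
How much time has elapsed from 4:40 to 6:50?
From 4:40 to 6:50:
(6 x 60 + 50) - (4 x 60 + 40) = 410 - 280 = 130 minutes
= 2 hours and 10 minutes

Final answer: 2 hours and 10 minutes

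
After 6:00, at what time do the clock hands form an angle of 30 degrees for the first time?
At t minutes past 6:00, the hour hand is at 30 x 6 + 0.5t degrees and the minute hand is at 6t degrees.
The smaller angle between them is 30 degrees when |30H - 5.5t| = 30 or |30H - 5.5t| = 330.
With H = 6, solve 30 x 6 - 5.5t = +/- target for each target:
  t = (30 x 6 - 30) / 5.5 = 27.27
  t = (30 x 6 + 30) / 5.5 = 38.18
  t = (30 x 6 - 330) / 5.5 = -27.27 (outside (0, 60))
  t = (30 x 6 + 330) / 5.5 = 92.73 (outside (0, 60))
Valid solutions in (0, 60): {27.27, 38.18} minutes.
The first occurrence is t = 27.27 minutes.
The hands form a 30-degree angle at 27.27 minutes past 6:00.

Final answer: 27.27 minutes past 6:00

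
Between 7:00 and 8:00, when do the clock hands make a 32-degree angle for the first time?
At t minutes past 7:00, the hour hand is at 30 x 7 + 0.5t degrees and the minute hand is at 6t degrees.
The smaller angle between them is 32 degrees when |30H - 5.5t| = 32 or |30H - 5.5t| = 328.
With H = 7, solve 30 x 7 - 5.5t = +/- target for each target:
  t = (30 x 7 - 32) / 5.5 = 32.36
  t = (30 x 7 + 32) / 5.5 = 44
  t = (30 x 7 - 328) / 5.5 = -21.45 (outside (0, 60))
  t = (30 x 7 + 328) / 5.5 = 97.82 (outside (0, 60))
Valid solutions in (0, 60): {32.36, 44} minutes.
The first occurrence is t = 32.36 minutes.
The hands form a 32-degree angle at 32.36 minutes past 7:00.

Final answer: 32.36 minutes past 7:00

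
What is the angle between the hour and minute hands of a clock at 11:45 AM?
Hour hand position: 11 x 30 + 45 x 0.5 = 352.5 degrees
Minute hand position: 45 x 6 = 270 degrees
Difference: |352.5 - 270| = 82.5 degrees
The angle between the hands is 82.5 degrees

Final answer: 82.5 degrees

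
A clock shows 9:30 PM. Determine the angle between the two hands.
Hour hand position: 9 x 30 + 30 x 0.5 = 285 degrees
Minute hand position: 30 x 6 = 180 degrees
Difference: |285 - 180| = 105 degrees
The angle between the hands is 105 degrees

Final answer: 105 degrees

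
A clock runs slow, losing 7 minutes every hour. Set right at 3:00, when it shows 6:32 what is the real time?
For every 60 true minutes, the faulty clock advances 53 minutes, so 1 faulty-clock minute corresponds to 60/53 true minutes.
From 3:00 to 6:32 on the faulty dial is 212 minutes.
True elapsed: 212 x 60/53 = 240 minutes = 4 hours.
True time: 3:00 + 4 hours = 7:00.

Final answer: 7:00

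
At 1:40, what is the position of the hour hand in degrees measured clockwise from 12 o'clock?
The hour hand moves 30 degrees per hour and 0.5 degrees per minute.
At 1:40: (1) x 30 + 40 x 0.5 = 30 + 20 = 50 degrees

Final answer: 50 degrees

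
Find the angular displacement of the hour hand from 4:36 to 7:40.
The hour hand moves 0.5 degrees per minute.
Time elapsed: 7:40 - 4:36 = 184 minutes
Angular displacement: 184 x 0.5 = 92 degrees

Final answer: 92 degrees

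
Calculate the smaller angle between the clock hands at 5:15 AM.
Hour hand position: 5 x 30 + 15 x 0.5 = 157.5 degrees
Minute hand position: 15 x 6 = 90 degrees
Difference: |157.5 - 90| = 67.5 degrees
The angle between the hands is 67.5 degrees

Final answer: 67.5 degrees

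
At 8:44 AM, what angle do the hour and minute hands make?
Hour hand position: 8 x 30 + 44 x 0.5 = 262 degrees
Minute hand position: 44 x 6 = 264 degrees
Difference: |262 - 264| = 2 degrees
The angle between the hands is 2 degrees

Final answer: 2 degrees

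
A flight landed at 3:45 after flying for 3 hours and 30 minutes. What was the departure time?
Starting time: 3:45 = 225 total minutes past 12:00
Subtracting: 3 hours and 30 minutes = 210 minutes
225 - 210 = 15 minutes
= 15 minutes past 12:00 = 12:15

Final answer: 12:15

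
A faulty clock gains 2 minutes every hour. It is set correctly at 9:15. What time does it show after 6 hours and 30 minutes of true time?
For every 60 true minutes, the faulty clock advances 60 + 2 = 62 minutes.
True elapsed: 6 hours and 30 minutes = 390 minutes.
Faulty clock advances: 390 x 62/60 = 403 minutes (drift: 13 minutes ahead).
Shown time: 9:15 + 403 minutes = 3:58.

Final answer: 3:58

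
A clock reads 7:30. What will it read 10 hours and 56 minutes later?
Starting time: 7:30
Adding 56 minutes to 30 minutes: 30 + 56 = 86 minutes = 1 hour and 26 minutes
Adding 10 hours: 7 + 10 + 1 (carry) = 18 - 12 = 6
Final time: 6:26

Final answer: 6:26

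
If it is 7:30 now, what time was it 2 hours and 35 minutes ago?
Starting time: 7:30 = 450 total minutes past 12:00
Subtracting: 2 hours and 35 minutes = 155 minutes
450 - 155 = 295 minutes
= 4 hours and 55 minutes past 12:00 = 4:55

Final answer: 4:55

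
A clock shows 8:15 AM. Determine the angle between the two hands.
Hour hand position: 8 x 30 + 15 x 0.5 = 247.5 degrees
Minute hand position: 15 x 6 = 90 degrees
Difference: |247.5 - 90| = 157.5 degrees
The angle between the hands is 157.5 degrees

Final answer: 157.5 degrees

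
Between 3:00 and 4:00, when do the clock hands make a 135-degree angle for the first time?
At t minutes past 3:00, the hour hand is at 30 x 3 + 0.5t degrees and the minute hand is at 6t degrees.
The smaller angle between them is 135 degrees when |30H - 5.5t| = 135 or |30H - 5.5t| = 225.
With H = 3, solve 30 x 3 - 5.5t = +/- target for each target:
  t = (30 x 3 - 135) / 5.5 = -8.18 (outside (0, 60))
  t = (30 x 3 + 135) / 5.5 = 40.91
  t = (30 x 3 - 225) / 5.5 = -24.55 (outside (0, 60))
  t = (30 x 3 + 225) / 5.5 = 57.27
Valid solutions in (0, 60): {40.91, 57.27} minutes.
The first occurrence is t = 40.91 minutes.
The hands form a 135-degree angle at 40.91 minutes past 3:00.

Final answer: 40.91 minutes past 3:00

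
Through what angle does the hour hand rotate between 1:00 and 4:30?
The hour hand moves 0.5 degrees per minute.
Time elapsed: 4:30 - 1:00 = 210 minutes
Angular displacement: 210 x 0.5 = 105 degrees

Final answer: 105 degrees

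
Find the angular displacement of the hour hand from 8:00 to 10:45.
The hour hand moves 0.5 degrees per minute.
Time elapsed: 10:45 - 8:00 = 165 minutes
Angular displacement: 165 x 0.5 = 82.5 degrees

Final answer: 82.5 degrees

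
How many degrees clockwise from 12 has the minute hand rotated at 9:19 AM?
The minute hand moves 6 degrees per minute.
At 9:19: 19 x 6 = 114 degrees

Final answer: 114 degrees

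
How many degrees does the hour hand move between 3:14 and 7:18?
The hour hand moves 0.5 degrees per minute.
Time elapsed: 7:18 - 3:14 = 244 minutes
Angular displacement: 244 x 0.5 = 122 degrees

Final answer: 122 degrees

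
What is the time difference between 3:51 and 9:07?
From 3:51 to 9:07:
(9 x 60 + 7) - (3 x 60 + 51) = 547 - 231 = 316 minutes
= 5 hours and 16 minutes

Final answer: 5 hours and 16 minutes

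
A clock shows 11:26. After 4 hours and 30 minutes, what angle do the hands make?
First find the time 4 hours and 30 minutes after 11:26.
Total minutes: 11 x 60 + 26 + 4 x 60 + 30 = 956.
956 mod 720 = 236 minutes = 3:56.
Now compute the angle at 3:56:
Hour hand: 3 x 30 + 56 x 0.5 = 118 degrees
Minute hand: 56 x 6 = 336 degrees
Difference: |118 - 336| = 218 degrees
Smaller angle: 360 - 218 = 142 degrees

Final answer: 142 degrees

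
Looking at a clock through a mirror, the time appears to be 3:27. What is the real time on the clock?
Reflection across the vertical (12-6) axis maps a hand at angle A degrees to (360 - A) degrees, which sends a reading of T minutes past 12:00 to (720 - T) minutes past 12:00.
Mirror reads 3:27 = 207 minutes past 12:00.
Actual time: (720 - 207) mod 720 = 513 minutes = 8:33.

Final answer: 8:33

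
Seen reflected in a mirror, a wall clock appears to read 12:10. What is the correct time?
Reflection across the vertical (12-6) axis maps a hand at angle A degrees to (360 - A) degrees, which sends a reading of T minutes past 12:00 to (720 - T) minutes past 12:00.
Mirror reads 12:10 = 10 minutes past 12:00.
Actual time: (720 - 10) mod 720 = 710 minutes = 11:50.

Final answer: 11:50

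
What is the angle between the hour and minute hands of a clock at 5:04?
Hour hand position: 5 x 30 + 4 x 0.5 = 152 degrees
Minute hand position: 4 x 6 = 24 degrees
Difference: |152 - 24| = 128 degrees
The angle between the hands is 128 degrees

Final answer: 128 degrees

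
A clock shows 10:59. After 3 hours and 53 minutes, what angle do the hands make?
First find the time 3 hours and 53 minutes after 10:59.
Total minutes: 10 x 60 + 59 + 3 x 60 + 53 = 892.
892 mod 720 = 172 minutes = 2:52.
Now compute the angle at 2:52:
Hour hand: 2 x 30 + 52 x 0.5 = 86 degrees
Minute hand: 52 x 6 = 312 degrees
Difference: |86 - 312| = 226 degrees
Smaller angle: 360 - 226 = 134 degrees

Final answer: 134 degrees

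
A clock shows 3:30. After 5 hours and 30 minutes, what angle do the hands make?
First find the time 5 hours and 30 minutes after 3:30.
Total minutes: 3 x 60 + 30 + 5 x 60 + 30 = 540.
540 mod 720 = 540 minutes = 9:00.
Now compute the angle at 9:00:
Hour hand: 9 x 30 + 0 x 0.5 = 270 degrees
Minute hand: 0 x 6 = 0 degrees
Difference: |270 - 0| = 270 degrees
Smaller angle: 360 - 270 = 90 degrees

Final answer: 90 degrees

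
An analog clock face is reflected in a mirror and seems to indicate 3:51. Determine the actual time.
Reflection across the vertical (12-6) axis maps a hand at angle A degrees to (360 - A) degrees, which sends a reading of T minutes past 12:00 to (720 - T) minutes past 12:00.
Mirror reads 3:51 = 231 minutes past 12:00.
Actual time: (720 - 231) mod 720 = 489 minutes = 8:09.

Final answer: 8:09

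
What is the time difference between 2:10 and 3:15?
From 2:10 to 3:15:
(3 x 60 + 15) - (2 x 60 + 10) = 195 - 130 = 65 minutes
= 1 hour and 5 minutes

Final answer: 1 hour and 5 minutes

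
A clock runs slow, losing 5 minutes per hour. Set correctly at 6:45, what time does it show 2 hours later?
For every 60 true minutes, the faulty clock advances 60 - 5 = 55 minutes.
True elapsed: 2 hours = 120 minutes.
Faulty clock advances: 120 x 55/60 = 110 minutes (drift: 10 minutes behind).
Shown time: 6:45 + 110 minutes = 8:35.

Final answer: 8:35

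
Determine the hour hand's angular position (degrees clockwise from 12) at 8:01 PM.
The hour hand moves 30 degrees per hour and 0.5 degrees per minute.
At 8:01: (8) x 30 + 1 x 0.5 = 240 + 0.5 = 240.5 degrees

Final answer: 240.5 degrees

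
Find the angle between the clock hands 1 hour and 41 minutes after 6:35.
First find the time 1 hour and 41 minutes after 6:35.
Total minutes: 6 x 60 + 35 + 1 x 60 + 41 = 496.
496 mod 720 = 496 minutes = 8:16.
Now compute the angle at 8:16:
Hour hand: 8 x 30 + 16 x 0.5 = 248 degrees
Minute hand: 16 x 6 = 96 degrees
Difference: |248 - 96| = 152 degrees
The angle is 152 degrees

Final answer: 152 degrees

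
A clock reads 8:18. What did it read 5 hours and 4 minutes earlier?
Starting time: 8:18 = 498 total minutes past 12:00
Subtracting: 5 hours and 4 minutes = 304 minutes
498 - 304 = 194 minutes
= 3 hours and 14 minutes past 12:00 = 3:14

Final answer: 3:14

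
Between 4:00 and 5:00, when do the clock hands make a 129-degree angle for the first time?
At t minutes past 4:00, the hour hand is at 30 x 4 + 0.5t degrees and the minute hand is at 6t degrees.
The smaller angle between them is 129 degrees when |30H - 5.5t| = 129 or |30H - 5.5t| = 231.
With H = 4, solve 30 x 4 - 5.5t = +/- target for each target:
  t = (30 x 4 - 129) / 5.5 = -1.64 (outside (0, 60))
  t = (30 x 4 + 129) / 5.5 = 45.27
  t = (30 x 4 - 231) / 5.5 = -20.18 (outside (0, 60))
  t = (30 x 4 + 231) / 5.5 = 63.82 (outside (0, 60))
Valid solutions in (0, 60): {45.27} minutes.
The first occurrence is t = 45.27 minutes.
The hands form a 129-degree angle at 45.27 minutes past 4:00.

Final answer: 45.27 minutes past 4:00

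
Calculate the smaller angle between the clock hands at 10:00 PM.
Hour hand position: 10 x 30 + 0 x 0.5 = 300 degrees
Minute hand position: 0 x 6 = 0 degrees
Difference: |300 - 0| = 300 degrees
Since 300 > 180, the smaller angle is 360 - 300 = 60 degrees

Final answer: 60 degrees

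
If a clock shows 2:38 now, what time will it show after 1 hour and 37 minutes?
Starting time: 2:38
Adding 37 minutes to 38 minutes: 38 + 37 = 75 minutes = 1 hour and 15 minutes
Adding 1 hour: 2 + 1 + 1 (carry) = 4
Final time: 4:15

Final answer: 4:15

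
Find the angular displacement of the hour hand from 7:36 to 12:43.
The hour hand moves 0.5 degrees per minute.
Time elapsed: 12:43 - 7:36 = 307 minutes
Angular displacement: 307 x 0.5 = 153.5 degrees

Final answer: 153.5 degrees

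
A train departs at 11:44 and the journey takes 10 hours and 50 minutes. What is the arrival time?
Starting time: 11:44
Adding 50 minutes to 44 minutes: 44 + 50 = 94 minutes = 1 hour and 34 minutes
Adding 10 hours: 11 + 10 + 1 (carry) = 22 - 12 = 10
Final time: 10:34

Final answer: 10:34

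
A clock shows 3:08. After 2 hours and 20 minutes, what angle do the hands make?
First find the time 2 hours and 20 minutes after 3:08.
Total minutes: 3 x 60 + 8 + 2 x 60 + 20 = 328.
328 mod 720 = 328 minutes = 5:28.
Now compute the angle at 5:28:
Hour hand: 5 x 30 + 28 x 0.5 = 164 degrees
Minute hand: 28 x 6 = 168 degrees
Difference: |164 - 168| = 4 degrees
The angle is 4 degrees

Final answer: 4 degrees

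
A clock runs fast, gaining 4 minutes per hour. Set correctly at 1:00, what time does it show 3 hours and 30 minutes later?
For every 60 true minutes, the faulty clock advances 60 + 4 = 64 minutes.
True elapsed: 3 hours and 30 minutes = 210 minutes.
Faulty clock advances: 210 x 64/60 = 224 minutes (drift: 14 minutes ahead).
Shown time: 1:00 + 224 minutes = 4:44.

Final answer: 4:44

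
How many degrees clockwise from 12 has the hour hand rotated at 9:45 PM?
The hour hand moves 30 degrees per hour and 0.5 degrees per minute.
At 9:45: (9) x 30 + 45 x 0.5 = 270 + 22.5 = 292.5 degrees

Final answer: 292.5 degrees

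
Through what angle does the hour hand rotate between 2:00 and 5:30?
The hour hand moves 0.5 degrees per minute.
Time elapsed: 5:30 - 2:00 = 210 minutes
Angular displacement: 210 x 0.5 = 105 degrees

Final answer: 105 degrees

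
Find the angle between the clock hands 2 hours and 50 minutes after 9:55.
First find the time 2 hours and 50 minutes after 9:55.
Total minutes: 9 x 60 + 55 + 2 x 60 + 50 = 765.
765 mod 720 = 45 minutes = 12:45.
Now compute the angle at 12:45:
Hour hand: 0 x 30 + 45 x 0.5 = 22.5 degrees
Minute hand: 45 x 6 = 270 degrees
Difference: |22.5 - 270| = 247.5 degrees
Smaller angle: 360 - 247.5 = 112.5 degrees

Final answer: 112.5 degrees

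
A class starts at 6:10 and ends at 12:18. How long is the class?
From 6:10 to 12:18:
(12 x 60 + 18) - (6 x 60 + 10) = 738 - 370 = 368 minutes
= 6 hours and 8 minutes

Final answer: 6 hours and 8 minutes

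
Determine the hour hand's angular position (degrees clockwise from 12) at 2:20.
The hour hand moves 30 degrees per hour and 0.5 degrees per minute.
At 2:20: (2) x 30 + 20 x 0.5 = 60 + 10 = 70 degrees

Final answer: 70 degrees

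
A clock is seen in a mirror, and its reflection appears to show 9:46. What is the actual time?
Reflection across the vertical (12-6) axis maps a hand at angle A degrees to (360 - A) degrees, which sends a reading of T minutes past 12:00 to (720 - T) minutes past 12:00.
Mirror reads 9:46 = 586 minutes past 12:00.
Actual time: (720 - 586) mod 720 = 134 minutes = 2:14.

Final answer: 2:14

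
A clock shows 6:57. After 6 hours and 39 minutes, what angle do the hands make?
First find the time 6 hours and 39 minutes after 6:57.
Total minutes: 6 x 60 + 57 + 6 x 60 + 39 = 816.
816 mod 720 = 96 minutes = 1:36.
Now compute the angle at 1:36:
Hour hand: 1 x 30 + 36 x 0.5 = 48 degrees
Minute hand: 36 x 6 = 216 degrees
Difference: |48 - 216| = 168 degrees
The angle is 168 degrees

Final answer: 168 degrees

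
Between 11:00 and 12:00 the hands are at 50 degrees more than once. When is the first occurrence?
At t minutes past 11:00, the hour hand is at 30 x 11 + 0.5t degrees and the minute hand is at 6t degrees.
The smaller angle between them is 50 degrees when |30H - 5.5t| = 50 or |30H - 5.5t| = 310.
With H = 11, solve 30 x 11 - 5.5t = +/- target for each target:
  t = (30 x 11 - 50) / 5.5 = 50.91
  t = (30 x 11 + 50) / 5.5 = 69.09 (outside (0, 60))
  t = (30 x 11 - 310) / 5.5 = 3.64
  t = (30 x 11 + 310) / 5.5 = 116.36 (outside (0, 60))
Valid solutions in (0, 60): {3.64, 50.91} minutes.
The first occurrence is t = 3.64 minutes.
The hands form a 50-degree angle at 3.64 minutes past 11:00.

Final answer: 3.64 minutes past 11:00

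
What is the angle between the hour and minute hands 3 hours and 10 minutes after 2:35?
First find the time 3 hours and 10 minutes after 2:35.
Total minutes: 2 x 60 + 35 + 3 x 60 + 10 = 345.
345 mod 720 = 345 minutes = 5:45.
Now compute the angle at 5:45:
Hour hand: 5 x 30 + 45 x 0.5 = 172.5 degrees
Minute hand: 45 x 6 = 270 degrees
Difference: |172.5 - 270| = 97.5 degrees
The angle is 97.5 degrees

Final answer: 97.5 degrees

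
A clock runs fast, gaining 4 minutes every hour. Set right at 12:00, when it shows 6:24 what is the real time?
For every 60 true minutes, the faulty clock advances 64 minutes, so 1 faulty-clock minute corresponds to 60/64 true minutes.
From 12:00 to 6:24 on the faulty dial is 384 minutes.
True elapsed: 384 x 60/64 = 360 minutes = 6 hours.
True time: 12:00 + 6 hours = 6:00.

Final answer: 6:00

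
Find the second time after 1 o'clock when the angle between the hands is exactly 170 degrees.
At t minutes past 1:00, the hour hand is at 30 x 1 + 0.5t degrees and the minute hand is at 6t degrees.
The smaller angle between them is 170 degrees when |30H - 5.5t| = 170 or |30H - 5.5t| = 190.
With H = 1, solve 30 x 1 - 5.5t = +/- target for each target:
  t = (30 x 1 - 170) / 5.5 = -25.45 (outside (0, 60))
  t = (30 x 1 + 170) / 5.5 = 36.36
  t = (30 x 1 - 190) / 5.5 = -29.09 (outside (0, 60))
  t = (30 x 1 + 190) / 5.5 = 40
Valid solutions in (0, 60): {36.36, 40} minutes.
The second occurrence is t = 40 minutes.
The hands form a 170-degree angle at 40 minutes past 1:00.

Final answer: 40 minutes past 1:00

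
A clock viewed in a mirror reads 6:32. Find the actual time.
Reflection across the vertical (12-6) axis maps a hand at angle A degrees to (360 - A) degrees, which sends a reading of T minutes past 12:00 to (720 - T) minutes past 12:00.
Mirror reads 6:32 = 392 minutes past 12:00.
Actual time: (720 - 392) mod 720 = 328 minutes = 5:28.

Final answer: 5:28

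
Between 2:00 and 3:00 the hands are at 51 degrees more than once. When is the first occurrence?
At t minutes past 2:00, the hour hand is at 30 x 2 + 0.5t degrees and the minute hand is at 6t degrees.
The smaller angle between them is 51 degrees when |30H - 5.5t| = 51 or |30H - 5.5t| = 309.
With H = 2, solve 30 x 2 - 5.5t = +/- target for each target:
  t = (30 x 2 - 51) / 5.5 = 1.64
  t = (30 x 2 + 51) / 5.5 = 20.18
  t = (30 x 2 - 309) / 5.5 = -45.27 (outside (0, 60))
  t = (30 x 2 + 309) / 5.5 = 67.09 (outside (0, 60))
Valid solutions in (0, 60): {1.64, 20.18} minutes.
The first occurrence is t = 1.64 minutes.
The hands form a 51-degree angle at 1.64 minutes past 2:00.

Final answer: 1.64 minutes past 2:00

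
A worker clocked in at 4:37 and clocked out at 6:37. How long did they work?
From 4:37 to 6:37:
(6 x 60 + 37) - (4 x 60 + 37) = 397 - 277 = 120 minutes
= 2 hours

Final answer: 2 hours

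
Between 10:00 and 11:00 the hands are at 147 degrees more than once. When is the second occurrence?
At t minutes past 10:00, the hour hand is at 30 x 10 + 0.5t degrees and the minute hand is at 6t degrees.
The smaller angle between them is 147 degrees when |30H - 5.5t| = 147 or |30H - 5.5t| = 213.
With H = 10, solve 30 x 10 - 5.5t = +/- target for each target:
  t = (30 x 10 - 147) / 5.5 = 27.82
  t = (30 x 10 + 147) / 5.5 = 81.27 (outside (0, 60))
  t = (30 x 10 - 213) / 5.5 = 15.82
  t = (30 x 10 + 213) / 5.5 = 93.27 (outside (0, 60))
Valid solutions in (0, 60): {15.82, 27.82} minutes.
The second occurrence is t = 27.82 minutes.
The hands form a 147-degree angle at 27.82 minutes past 10:00.

Final answer: 27.82 minutes past 10:00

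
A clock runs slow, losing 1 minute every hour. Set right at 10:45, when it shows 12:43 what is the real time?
For every 60 true minutes, the faulty clock advances 59 minutes, so 1 faulty-clock minute corresponds to 60/59 true minutes.
From 10:45 to 12:43 on the faulty dial is 118 minutes.
True elapsed: 118 x 60/59 = 120 minutes = 2 hours.
True time: 10:45 + 2 hours = 12:45.

Final answer: 12:45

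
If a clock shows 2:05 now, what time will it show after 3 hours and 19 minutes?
Starting time: 2:05
Adding 19 minutes to 5 minutes: 5 + 19 = 24 minutes
Adding 3 hours: 2 + 3 = 5
Final time: 5:24

Final answer: 5:24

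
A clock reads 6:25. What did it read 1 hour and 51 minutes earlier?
Starting time: 6:25 = 385 total minutes past 12:00
Subtracting: 1 hour and 51 minutes = 111 minutes
385 - 111 = 274 minutes
= 4 hours and 34 minutes past 12:00 = 4:34

Final answer: 4:34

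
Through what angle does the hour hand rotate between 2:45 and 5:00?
The hour hand moves 0.5 degrees per minute.
Time elapsed: 5:00 - 2:45 = 135 minutes
Angular displacement: 135 x 0.5 = 67.5 degrees

Final answer: 67.5 degrees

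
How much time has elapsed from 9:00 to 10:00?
From 9:00 to 10:00:
(10 x 60 + 0) - (9 x 60 + 0) = 600 - 540 = 60 minutes
= 1 hour

Final answer: 1 hour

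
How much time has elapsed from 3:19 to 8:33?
From 3:19 to 8:33:
(8 x 60 + 33) - (3 x 60 + 19) = 513 - 199 = 314 minutes
= 5 hours and 14 minutes

Final answer: 5 hours and 14 minutes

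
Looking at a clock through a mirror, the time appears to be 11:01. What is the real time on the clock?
Reflection across the vertical (12-6) axis maps a hand at angle A degrees to (360 - A) degrees, which sends a reading of T minutes past 12:00 to (720 - T) minutes past 12:00.
Mirror reads 11:01 = 661 minutes past 12:00.
Actual time: (720 - 661) mod 720 = 59 minutes = 12:59.

Final answer: 12:59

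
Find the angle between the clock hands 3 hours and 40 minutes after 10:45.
First find the time 3 hours and 40 minutes after 10:45.
Total minutes: 10 x 60 + 45 + 3 x 60 + 40 = 865.
865 mod 720 = 145 minutes = 2:25.
Now compute the angle at 2:25:
Hour hand: 2 x 30 + 25 x 0.5 = 72.5 degrees
Minute hand: 25 x 6 = 150 degrees
Difference: |72.5 - 150| = 77.5 degrees
The angle is 77.5 degrees

Final answer: 77.5 degrees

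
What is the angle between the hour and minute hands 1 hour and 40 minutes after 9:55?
First find the time 1 hour and 40 minutes after 9:55.
Total minutes: 9 x 60 + 55 + 1 x 60 + 40 = 695.
695 mod 720 = 695 minutes = 11:35.
Now compute the angle at 11:35:
Hour hand: 11 x 30 + 35 x 0.5 = 347.5 degrees
Minute hand: 35 x 6 = 210 degrees
Difference: |347.5 - 210| = 137.5 degrees
The angle is 137.5 degrees

Final answer: 137.5 degrees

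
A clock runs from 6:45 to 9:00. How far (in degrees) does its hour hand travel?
The hour hand moves 0.5 degrees per minute.
Time elapsed: 9:00 - 6:45 = 135 minutes
Angular displacement: 135 x 0.5 = 67.5 degrees

Final answer: 67.5 degrees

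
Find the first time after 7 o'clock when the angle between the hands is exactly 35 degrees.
At t minutes past 7:00, the hour hand is at 30 x 7 + 0.5t degrees and the minute hand is at 6t degrees.
The smaller angle between them is 35 degrees when |30H - 5.5t| = 35 or |30H - 5.5t| = 325.
With H = 7, solve 30 x 7 - 5.5t = +/- target for each target:
  t = (30 x 7 - 35) / 5.5 = 31.82
  t = (30 x 7 + 35) / 5.5 = 44.55
  t = (30 x 7 - 325) / 5.5 = -20.91 (outside (0, 60))
  t = (30 x 7 + 325) / 5.5 = 97.27 (outside (0, 60))
Valid solutions in (0, 60): {31.82, 44.55} minutes.
The first occurrence is t = 31.82 minutes.
The hands form a 35-degree angle at 31.82 minutes past 7:00.

Final answer: 31.82 minutes past 7:00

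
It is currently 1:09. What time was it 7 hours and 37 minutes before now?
Starting time: 1:09 = 69 total minutes past 12:00
Subtracting: 7 hours and 37 minutes = 457 minutes
69 - 457 = -388 (negative, add 12 hours = 720) = 332 minutes
= 5 hours and 32 minutes past 12:00 = 5:32

Final answer: 5:32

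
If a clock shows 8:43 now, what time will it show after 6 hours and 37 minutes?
Starting time: 8:43
Adding 37 minutes to 43 minutes: 43 + 37 = 80 minutes = 1 hour and 20 minutes
Adding 6 hours: 8 + 6 + 1 (carry) = 15 - 12 = 3
Final time: 3:20

Final answer: 3:20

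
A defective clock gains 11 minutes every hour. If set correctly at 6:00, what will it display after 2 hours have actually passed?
For every 60 true minutes, the faulty clock advances 60 + 11 = 71 minutes.
True elapsed: 2 hours = 120 minutes.
Faulty clock advances: 120 x 71/60 = 142 minutes (drift: 22 minutes ahead).
Shown time: 6:00 + 142 minutes = 8:22.

Final answer: 8:22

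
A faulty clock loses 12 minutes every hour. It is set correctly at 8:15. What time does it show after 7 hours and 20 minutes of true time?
For every 60 true minutes, the faulty clock advances 60 - 12 = 48 minutes.
True elapsed: 7 hours and 20 minutes = 440 minutes.
Faulty clock advances: 440 x 48/60 = 352 minutes (drift: 88 minutes behind).
Shown time: 8:15 + 352 minutes = 2:07.

Final answer: 2:07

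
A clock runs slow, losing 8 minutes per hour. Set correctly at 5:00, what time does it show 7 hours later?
For every 60 true minutes, the faulty clock advances 60 - 8 = 52 minutes.
True elapsed: 7 hours = 420 minutes.
Faulty clock advances: 420 x 52/60 = 364 minutes (drift: 56 minutes behind).
Shown time: 5:00 + 364 minutes = 11:04.

Final answer: 11:04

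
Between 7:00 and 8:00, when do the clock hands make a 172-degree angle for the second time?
At t minutes past 7:00, the hour hand is at 30 x 7 + 0.5t degrees and the minute hand is at 6t degrees.
The smaller angle between them is 172 degrees when |30H - 5.5t| = 172 or |30H - 5.5t| = 188.
With H = 7, solve 30 x 7 - 5.5t = +/- target for each target:
  t = (30 x 7 - 172) / 5.5 = 6.91
  t = (30 x 7 + 172) / 5.5 = 69.45 (outside (0, 60))
  t = (30 x 7 - 188) / 5.5 = 4
  t = (30 x 7 + 188) / 5.5 = 72.36 (outside (0, 60))
Valid solutions in (0, 60): {4, 6.91} minutes.
The second occurrence is t = 6.91 minutes.
The hands form a 172-degree angle at 6.91 minutes past 7:00.

Final answer: 6.91 minutes past 7:00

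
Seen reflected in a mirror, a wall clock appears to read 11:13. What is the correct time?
Reflection across the vertical (12-6) axis maps a hand at angle A degrees to (360 - A) degrees, which sends a reading of T minutes past 12:00 to (720 - T) minutes past 12:00.
Mirror reads 11:13 = 673 minutes past 12:00.
Actual time: (720 - 673) mod 720 = 47 minutes = 12:47.

Final answer: 12:47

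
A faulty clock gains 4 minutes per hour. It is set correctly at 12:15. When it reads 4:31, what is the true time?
For every 60 true minutes, the faulty clock advances 64 minutes, so 1 faulty-clock minute corresponds to 60/64 true minutes.
From 12:15 to 4:31 on the faulty dial is 256 minutes.
True elapsed: 256 x 60/64 = 240 minutes = 4 hours.
True time: 12:15 + 4 hours = 4:15.

Final answer: 4:15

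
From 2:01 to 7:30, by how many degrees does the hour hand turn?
The hour hand moves 0.5 degrees per minute.
Time elapsed: 7:30 - 2:01 = 329 minutes
Angular displacement: 329 x 0.5 = 164.5 degrees

Final answer: 164.5 degrees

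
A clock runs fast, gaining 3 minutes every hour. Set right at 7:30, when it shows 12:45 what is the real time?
For every 60 true minutes, the faulty clock advances 63 minutes, so 1 faulty-clock minute corresponds to 60/63 true minutes.
From 7:30 to 12:45 on the faulty dial is 315 minutes.
True elapsed: 315 x 60/63 = 300 minutes = 5 hours.
True time: 7:30 + 5 hours = 12:30.

Final answer: 12:30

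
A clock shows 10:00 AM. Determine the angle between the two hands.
Hour hand position: 10 x 30 + 0 x 0.5 = 300 degrees
Minute hand position: 0 x 6 = 0 degrees
Difference: |300 - 0| = 300 degrees
Since 300 > 180, the smaller angle is 360 - 300 = 60 degrees

Final answer: 60 degrees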